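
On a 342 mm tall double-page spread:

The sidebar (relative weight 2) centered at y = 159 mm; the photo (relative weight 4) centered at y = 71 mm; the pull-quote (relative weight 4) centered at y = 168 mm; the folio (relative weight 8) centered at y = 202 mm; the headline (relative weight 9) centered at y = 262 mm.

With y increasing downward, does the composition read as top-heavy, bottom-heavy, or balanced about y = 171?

Weights sum to 2 + 4 + 4 + 8 + 9 = 27.
y-moment: 2·159 + 4·71 + 4·168 + 8·202 + 9·262 = 5248; centroid 5248/27 ≈ 194.37.
194.4 lies below (larger y than) the midline 171, so the layout is bottom-heavy.

bottom-heavy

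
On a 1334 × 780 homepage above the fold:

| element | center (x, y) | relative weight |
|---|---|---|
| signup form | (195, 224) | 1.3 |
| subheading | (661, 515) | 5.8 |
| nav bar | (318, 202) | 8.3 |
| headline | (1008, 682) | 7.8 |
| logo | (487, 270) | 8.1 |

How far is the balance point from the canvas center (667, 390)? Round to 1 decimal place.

Weights sum to 1.3 + 5.8 + 8.3 + 7.8 + 8.1 = 31.3.
x: (1.3·195 + 5.8·661 + 8.3·318 + 7.8·1008 + 8.1·487) / 31.3 = 18533.8 / 31.3 ≈ 592.13
y: (1.3·224 + 5.8·515 + 8.3·202 + 7.8·682 + 8.1·270) / 31.3 = 12461.4 / 31.3 ≈ 398.13
Relative to (667, 390): Δ = (-74.87, 8.13); |Δ| = √(-74.87² + 8.13²) ≈ 75.31.

≈ 75.3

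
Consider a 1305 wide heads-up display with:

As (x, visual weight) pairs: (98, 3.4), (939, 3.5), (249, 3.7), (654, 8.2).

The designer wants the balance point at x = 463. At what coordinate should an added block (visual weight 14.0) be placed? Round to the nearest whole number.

New total weight: (3.4 + 3.5 + 3.7 + 8.2) + 14.0 = 32.8.
x: need Σw·x = 32.8·463 = 15186.4. Existing = 3.4·98 + 3.5·939 + 3.7·249 + 8.2·654 = 9903.8. Remainder 5282.6 / 14.0 ≈ 377.33.

x ≈ 377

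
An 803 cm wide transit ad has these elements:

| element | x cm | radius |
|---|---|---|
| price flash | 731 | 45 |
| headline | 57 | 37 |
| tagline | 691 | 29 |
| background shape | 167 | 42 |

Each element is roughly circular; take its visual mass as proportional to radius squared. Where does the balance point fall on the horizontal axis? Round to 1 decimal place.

x ≈ 405.7

Weights ∝ r²: price flash 45² = 2025, headline 37² = 1369, tagline 29² = 841, background shape 42² = 1764; Σw = 5999.
x-moment: 2025·731 + 1369·57 + 841·691 + 1764·167 = 2434027; centroid 2434027/5999 ≈ 405.74.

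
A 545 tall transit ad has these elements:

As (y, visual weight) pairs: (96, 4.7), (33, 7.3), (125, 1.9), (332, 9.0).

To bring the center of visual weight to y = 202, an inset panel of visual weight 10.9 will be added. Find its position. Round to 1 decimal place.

After adding the inset panel, total weight = 4.7 + 7.3 + 1.9 + 9.0 + 10.9 = 33.8.
y: target moment 33.8×202 = 6827.6; current 4.7·96 + 7.3·33 + 1.9·125 + 9.0·332 = 3917.6; the inset panel supplies 2910.0, so y = 2910.0/10.9 ≈ 266.97.

y ≈ 267.0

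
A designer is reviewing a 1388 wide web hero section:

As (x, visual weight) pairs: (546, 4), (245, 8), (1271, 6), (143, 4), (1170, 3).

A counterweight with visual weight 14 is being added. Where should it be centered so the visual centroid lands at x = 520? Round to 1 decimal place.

After adding the counterweight, total weight = 4 + 8 + 6 + 4 + 3 + 14 = 39.
Along x: (15852 + 14·x) / 39 = 520 (existing moment 4·546 + 8·245 + 6·1271 + 4·143 + 3·1170 = 15852) ⇒ x = (20280 − 15852) / 14 ≈ 316.29.

x ≈ 316.3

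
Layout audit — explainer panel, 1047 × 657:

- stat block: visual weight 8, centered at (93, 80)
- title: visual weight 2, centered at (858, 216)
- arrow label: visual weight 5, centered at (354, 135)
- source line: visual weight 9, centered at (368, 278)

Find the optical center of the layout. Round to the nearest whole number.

Total weight = 8 + 2 + 5 + 9 = 24.
x-moment: 8·93 + 2·858 + 5·354 + 9·368 = 7542; centroid 7542/24 ≈ 314.25.
y-moment: 8·80 + 2·216 + 5·135 + 9·278 = 4249; centroid 4249/24 ≈ 177.04.

(314, 177)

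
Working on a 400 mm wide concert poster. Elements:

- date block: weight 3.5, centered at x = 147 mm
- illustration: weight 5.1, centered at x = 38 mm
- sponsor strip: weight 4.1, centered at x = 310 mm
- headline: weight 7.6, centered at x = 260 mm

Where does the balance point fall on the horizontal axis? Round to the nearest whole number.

Σw = 3.5 + 5.1 + 4.1 + 7.6 = 20.3.
Σw·x = 3.5·147 + 5.1·38 + 4.1·310 + 7.6·260 = 3955.3, so x̄ = 3955.3/20.3 ≈ 194.84.

x ≈ 195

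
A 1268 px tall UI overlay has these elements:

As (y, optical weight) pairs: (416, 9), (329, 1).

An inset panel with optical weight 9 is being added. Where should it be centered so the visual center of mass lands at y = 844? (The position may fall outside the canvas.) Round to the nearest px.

y ≈ 1329

With the inset panel, Σw becomes 9 + 1 + 9 = 19.
y: need Σw·y = 19·844 = 16036. Existing = 9·416 + 1·329 = 4073. Remainder 11963 / 9 ≈ 1329.22.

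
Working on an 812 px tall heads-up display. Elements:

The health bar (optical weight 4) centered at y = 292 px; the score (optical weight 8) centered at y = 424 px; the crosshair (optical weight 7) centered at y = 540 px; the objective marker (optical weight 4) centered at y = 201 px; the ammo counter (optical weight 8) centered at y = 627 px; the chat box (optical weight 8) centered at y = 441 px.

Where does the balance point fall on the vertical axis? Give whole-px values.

Weights sum to 4 + 8 + 7 + 4 + 8 + 8 = 39.
y: moment 17688 / weight 39 ≈ 453.54

y ≈ 454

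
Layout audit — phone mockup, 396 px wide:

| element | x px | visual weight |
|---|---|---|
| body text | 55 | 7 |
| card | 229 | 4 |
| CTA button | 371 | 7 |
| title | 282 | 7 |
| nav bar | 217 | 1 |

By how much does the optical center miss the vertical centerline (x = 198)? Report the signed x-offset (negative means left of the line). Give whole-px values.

≈ 36 px

Σw = 7 + 4 + 7 + 7 + 1 = 26.
Σw·x = 7·55 + 4·229 + 7·371 + 7·282 + 1·217 = 6089, so x̄ = 6089/26 ≈ 234.19.
Against x = 198, that's 234.19 − 198 = 36.19.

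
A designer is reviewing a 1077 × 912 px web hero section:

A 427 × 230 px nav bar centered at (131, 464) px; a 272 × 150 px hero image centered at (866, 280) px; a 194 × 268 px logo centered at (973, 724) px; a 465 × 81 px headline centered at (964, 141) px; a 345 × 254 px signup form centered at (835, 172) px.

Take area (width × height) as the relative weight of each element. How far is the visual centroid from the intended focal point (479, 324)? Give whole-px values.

≈ 184 px

Areas → weights: nav bar 427·230 = 98210, hero image 272·150 = 40800, logo 194·268 = 51992, headline 465·81 = 37665, signup form 345·254 = 87630; Σw = 316297.
x-moment: 98210·131 + 40800·866 + 51992·973 + 37665·964 + 87630·835 = 208266636; centroid 208266636/316297 ≈ 658.45.
y-moment: 98210·464 + 40800·280 + 51992·724 + 37665·141 + 87630·172 = 115018773; centroid 115018773/316297 ≈ 363.64.
Offset from (479, 324): Δx ≈ 179.45, Δy ≈ 39.64; distance = √(Δx² + Δy²) ≈ 183.78.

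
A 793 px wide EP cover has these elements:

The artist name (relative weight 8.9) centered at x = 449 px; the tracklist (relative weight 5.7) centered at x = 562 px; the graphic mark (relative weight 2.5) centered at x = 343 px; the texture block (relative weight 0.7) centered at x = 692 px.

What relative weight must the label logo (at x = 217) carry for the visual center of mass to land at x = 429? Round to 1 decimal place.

w ≈ 4.3

Known weights sum to 8.9 + 5.7 + 2.5 + 0.7 = 17.8; their moment is 8.9·449 + 5.7·562 + 2.5·343 + 0.7·692 = 8541.4.
For the centroid to hit 429: (8541.4 + w·217) / (17.8 + w) = 429.
Rearranging, w·(217 − 429) = 429·17.8 − 8541.4 = -905.2, so w ≈ -905.2/-212 = 4.27.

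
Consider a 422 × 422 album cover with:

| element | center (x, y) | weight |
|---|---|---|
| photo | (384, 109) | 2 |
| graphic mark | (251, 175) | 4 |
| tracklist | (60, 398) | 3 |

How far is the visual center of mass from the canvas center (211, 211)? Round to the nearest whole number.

≈ 24

Total weight = 2 + 4 + 3 = 9.
x: (2·384 + 4·251 + 3·60) / 9 = 1952 / 9 ≈ 216.89
y: (2·109 + 4·175 + 3·398) / 9 = 2112 / 9 ≈ 234.67
Offset from (211, 211): Δx ≈ 5.89, Δy ≈ 23.67; distance = √(Δx² + Δy²) ≈ 24.39.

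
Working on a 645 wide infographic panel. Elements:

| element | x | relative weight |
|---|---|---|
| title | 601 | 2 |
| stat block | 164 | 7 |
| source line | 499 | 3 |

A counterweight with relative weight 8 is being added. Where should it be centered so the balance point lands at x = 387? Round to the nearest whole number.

x ≈ 487

New total weight: (2 + 7 + 3) + 8 = 20.
Along x: (3847 + 8·x) / 20 = 387 (existing moment 2·601 + 7·164 + 3·499 = 3847) ⇒ x = (7740 − 3847) / 8 ≈ 486.62.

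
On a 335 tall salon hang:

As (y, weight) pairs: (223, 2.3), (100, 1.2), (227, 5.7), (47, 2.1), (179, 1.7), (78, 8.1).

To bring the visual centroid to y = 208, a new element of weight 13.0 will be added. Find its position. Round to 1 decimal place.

y ≈ 317.8

New total weight: (2.3 + 1.2 + 5.7 + 2.1 + 1.7 + 8.1) + 13.0 = 34.1.
y: need Σw·y = 34.1·208 = 7092.8. Existing = 2.3·223 + 1.2·100 + 5.7·227 + 2.1·47 + 1.7·179 + 8.1·78 = 2961.6. Remainder 4131.2 / 13.0 ≈ 317.78.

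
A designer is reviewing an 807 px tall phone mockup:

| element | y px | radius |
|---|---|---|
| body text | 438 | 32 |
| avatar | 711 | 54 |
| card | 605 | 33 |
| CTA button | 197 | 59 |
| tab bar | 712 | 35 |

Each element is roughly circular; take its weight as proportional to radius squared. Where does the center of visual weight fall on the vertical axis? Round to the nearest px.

Weights ∝ r²: body text 32² = 1024, avatar 54² = 2916, card 33² = 1089, CTA button 59² = 3481, tab bar 35² = 1225; Σw = 9735.
Σw·y = 1024·438 + 2916·711 + 1089·605 + 3481·197 + 1225·712 = 4738590, so ȳ = 4738590/9735 ≈ 486.76.

y ≈ 487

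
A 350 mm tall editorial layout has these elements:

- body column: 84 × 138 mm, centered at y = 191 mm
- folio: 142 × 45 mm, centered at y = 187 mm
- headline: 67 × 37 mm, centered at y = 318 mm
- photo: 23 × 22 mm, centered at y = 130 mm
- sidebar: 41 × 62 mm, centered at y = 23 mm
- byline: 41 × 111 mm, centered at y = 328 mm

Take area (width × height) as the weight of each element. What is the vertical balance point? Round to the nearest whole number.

y ≈ 207

Taking area as weight: body column 84·138 = 11592, folio 142·45 = 6390, headline 67·37 = 2479, photo 23·22 = 506, sidebar 41·62 = 2542, byline 41·111 = 4551. Sum 28060.
y-moment: 11592·191 + 6390·187 + 2479·318 + 506·130 + 2542·23 + 4551·328 = 5814298; centroid 5814298/28060 ≈ 207.21.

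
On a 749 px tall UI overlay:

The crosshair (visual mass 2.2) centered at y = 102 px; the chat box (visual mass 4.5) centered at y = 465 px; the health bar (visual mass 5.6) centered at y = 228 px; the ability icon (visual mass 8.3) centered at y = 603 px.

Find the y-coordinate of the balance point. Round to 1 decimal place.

y ≈ 417.4

Weights sum to 2.2 + 4.5 + 5.6 + 8.3 = 20.6.
Σw·y = 2.2·102 + 4.5·465 + 5.6·228 + 8.3·603 = 8598.6, so ȳ = 8598.6/20.6 ≈ 417.41.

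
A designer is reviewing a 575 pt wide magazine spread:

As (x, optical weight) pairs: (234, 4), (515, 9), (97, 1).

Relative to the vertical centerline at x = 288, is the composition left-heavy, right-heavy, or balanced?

Weights sum to 4 + 9 + 1 = 14.
Σw·x = 4·234 + 9·515 + 1·97 = 5668, so x̄ = 5668/14 ≈ 404.86.
404.9 vs midline 288 → right-heavy.

right-heavy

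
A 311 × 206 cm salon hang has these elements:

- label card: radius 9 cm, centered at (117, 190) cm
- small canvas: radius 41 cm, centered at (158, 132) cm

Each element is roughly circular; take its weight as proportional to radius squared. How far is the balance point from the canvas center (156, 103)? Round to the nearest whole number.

≈ 32 cm

r² weights: label card 9² = 81, small canvas 41² = 1681. Total = 1762.
x-moment: 81·117 + 1681·158 = 275075; centroid 275075/1762 ≈ 156.12.
y-moment: 81·190 + 1681·132 = 237282; centroid 237282/1762 ≈ 134.67.
Offset from (156, 103): Δx ≈ 0.12, Δy ≈ 31.67; distance = √(Δx² + Δy²) ≈ 31.67.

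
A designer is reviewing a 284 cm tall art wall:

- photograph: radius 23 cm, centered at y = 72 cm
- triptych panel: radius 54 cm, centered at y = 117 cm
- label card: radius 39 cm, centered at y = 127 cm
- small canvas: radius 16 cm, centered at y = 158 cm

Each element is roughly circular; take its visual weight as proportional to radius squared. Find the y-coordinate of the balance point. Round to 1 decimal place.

y ≈ 117.4

Weights ∝ r²: photograph 23² = 529, triptych panel 54² = 2916, label card 39² = 1521, small canvas 16² = 256; Σw = 5222.
y-moment: 529·72 + 2916·117 + 1521·127 + 256·158 = 612875; centroid 612875/5222 ≈ 117.36.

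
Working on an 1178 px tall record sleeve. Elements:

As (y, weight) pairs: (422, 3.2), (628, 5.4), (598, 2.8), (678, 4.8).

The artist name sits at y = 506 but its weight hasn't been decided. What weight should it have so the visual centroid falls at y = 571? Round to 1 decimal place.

w ≈ 6.5

Existing Σw = 16.2 (3.2 + 5.4 + 2.8 + 4.8); existing moment 3.2·422 + 5.4·628 + 2.8·598 + 4.8·678 = 9670.4.
For the centroid to hit 571: (9670.4 + w·506) / (16.2 + w) = 571.
Rearranging, w·(506 − 571) = 571·16.2 − 9670.4 = -420.2, so w ≈ -420.2/-65 = 6.46.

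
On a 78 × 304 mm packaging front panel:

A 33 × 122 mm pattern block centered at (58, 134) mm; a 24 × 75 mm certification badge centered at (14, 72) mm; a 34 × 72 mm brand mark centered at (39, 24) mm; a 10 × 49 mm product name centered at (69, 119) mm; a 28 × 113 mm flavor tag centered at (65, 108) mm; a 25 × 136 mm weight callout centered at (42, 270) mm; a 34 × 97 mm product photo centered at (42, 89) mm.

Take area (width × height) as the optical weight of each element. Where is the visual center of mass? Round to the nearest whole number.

Areas: pattern block 33·122 = 4026, certification badge 24·75 = 1800, brand mark 34·72 = 2448, product name 10·49 = 490, flavor tag 28·113 = 3164, weight callout 25·136 = 3400, product photo 34·97 = 3298. Total weight = 18626.
x-moment: 4026·58 + 1800·14 + 2448·39 + 490·69 + 3164·65 + 3400·42 + 3298·42 = 874966; centroid 874966/18626 ≈ 46.98.
y-moment: 4026·134 + 1800·72 + 2448·24 + 490·119 + 3164·108 + 3400·270 + 3298·89 = 2339380; centroid 2339380/18626 ≈ 125.60.

(47, 126)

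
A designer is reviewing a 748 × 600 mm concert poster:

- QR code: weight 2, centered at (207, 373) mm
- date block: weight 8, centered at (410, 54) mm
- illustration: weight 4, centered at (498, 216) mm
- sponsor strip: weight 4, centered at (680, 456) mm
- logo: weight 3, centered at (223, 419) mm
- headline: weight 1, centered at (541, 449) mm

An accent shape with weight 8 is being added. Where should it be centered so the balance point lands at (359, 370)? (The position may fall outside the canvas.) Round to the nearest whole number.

With the accent shape, Σw becomes 2 + 8 + 4 + 4 + 3 + 1 + 8 = 30.
Along x: (9616 + 8·x) / 30 = 359 (existing moment 2·207 + 8·410 + 4·498 + 4·680 + 3·223 + 1·541 = 9616) ⇒ x = (10770 − 9616) / 8 ≈ 144.25.
Along y: (5572 + 8·y) / 30 = 370 (existing moment 2·373 + 8·54 + 4·216 + 4·456 + 3·419 + 1·449 = 5572) ⇒ y = (11100 − 5572) / 8 ≈ 691.00.

(144, 691)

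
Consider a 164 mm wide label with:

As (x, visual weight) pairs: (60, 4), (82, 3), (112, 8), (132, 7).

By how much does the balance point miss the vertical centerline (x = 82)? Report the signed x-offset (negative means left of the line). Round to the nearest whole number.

Total weight = 4 + 3 + 8 + 7 = 22.
x-moment: 4·60 + 3·82 + 8·112 + 7·132 = 2306; centroid 2306/22 ≈ 104.82.
Difference: 104.82 − 82 ≈ 22.82.

≈ 23 mm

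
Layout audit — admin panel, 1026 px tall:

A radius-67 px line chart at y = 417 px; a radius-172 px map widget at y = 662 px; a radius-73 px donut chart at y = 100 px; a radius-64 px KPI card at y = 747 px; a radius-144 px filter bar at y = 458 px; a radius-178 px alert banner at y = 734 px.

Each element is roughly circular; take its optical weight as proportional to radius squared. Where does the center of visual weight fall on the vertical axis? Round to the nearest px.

r² weights: line chart 67² = 4489, map widget 172² = 29584, donut chart 73² = 5329, KPI card 64² = 4096, filter bar 144² = 20736, alert banner 178² = 31684. Total = 95918.
Σw·y = 4489·417 + 29584·662 + 5329·100 + 4096·747 + 20736·458 + 31684·734 = 57802277, so ȳ = 57802277/95918 ≈ 602.62.

y ≈ 603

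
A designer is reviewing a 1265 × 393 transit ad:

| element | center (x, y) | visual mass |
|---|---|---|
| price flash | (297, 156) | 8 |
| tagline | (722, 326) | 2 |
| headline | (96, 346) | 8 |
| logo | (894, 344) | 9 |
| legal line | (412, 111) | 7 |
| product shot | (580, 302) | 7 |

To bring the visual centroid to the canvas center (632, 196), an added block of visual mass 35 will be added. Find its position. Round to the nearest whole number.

With the added block, Σw becomes 8 + 2 + 8 + 9 + 7 + 7 + 35 = 76.
x: target moment 76×632 = 48032; current 8·297 + 2·722 + 8·96 + 9·894 + 7·412 + 7·580 = 19578; the added block supplies 28454, so x = 28454/35 ≈ 812.97.
y: target moment 76×196 = 14896; current 8·156 + 2·326 + 8·346 + 9·344 + 7·111 + 7·302 = 10655; the added block supplies 4241, so y = 4241/35 ≈ 121.17.

(813, 121)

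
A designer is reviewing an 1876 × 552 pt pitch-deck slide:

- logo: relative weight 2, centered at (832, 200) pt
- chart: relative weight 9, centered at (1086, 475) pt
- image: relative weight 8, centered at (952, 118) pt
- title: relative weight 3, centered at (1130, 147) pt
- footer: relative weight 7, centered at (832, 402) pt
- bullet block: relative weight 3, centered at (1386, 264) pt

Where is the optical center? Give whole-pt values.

(1013, 302)

Weights sum to 2 + 9 + 8 + 3 + 7 + 3 = 32.
Σw·x = 32426; x̄ = 32426/32 ≈ 1013.31.
Σw·y = 9666; ȳ = 9666/32 ≈ 302.06.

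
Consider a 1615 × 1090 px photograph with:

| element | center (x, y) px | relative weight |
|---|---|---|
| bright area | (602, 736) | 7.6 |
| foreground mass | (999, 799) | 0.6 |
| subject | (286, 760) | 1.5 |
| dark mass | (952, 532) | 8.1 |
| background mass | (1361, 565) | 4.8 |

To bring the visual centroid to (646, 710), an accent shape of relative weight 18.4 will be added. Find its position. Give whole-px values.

With the accent shape, Σw becomes 7.6 + 0.6 + 1.5 + 8.1 + 4.8 + 18.4 = 41.0.
x: need Σw·x = 41.0·646 = 26486.0. Existing = 7.6·602 + 0.6·999 + 1.5·286 + 8.1·952 + 4.8·1361 = 19847.6. Remainder 6638.4 / 18.4 ≈ 360.78.
y: need Σw·y = 41.0·710 = 29110.0. Existing = 7.6·736 + 0.6·799 + 1.5·760 + 8.1·532 + 4.8·565 = 14234.2. Remainder 14875.8 / 18.4 ≈ 808.47.

(361, 808)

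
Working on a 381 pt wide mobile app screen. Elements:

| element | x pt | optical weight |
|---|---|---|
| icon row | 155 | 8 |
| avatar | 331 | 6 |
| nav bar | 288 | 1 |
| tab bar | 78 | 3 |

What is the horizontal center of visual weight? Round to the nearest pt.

Weights sum to 8 + 6 + 1 + 3 = 18.
x-moment: 8·155 + 6·331 + 1·288 + 3·78 = 3748; centroid 3748/18 ≈ 208.22.

x ≈ 208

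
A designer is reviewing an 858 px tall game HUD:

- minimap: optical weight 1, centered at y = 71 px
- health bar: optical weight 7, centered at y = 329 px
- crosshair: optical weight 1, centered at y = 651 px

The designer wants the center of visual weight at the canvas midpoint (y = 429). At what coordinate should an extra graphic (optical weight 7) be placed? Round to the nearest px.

With the extra graphic, Σw becomes 1 + 7 + 1 + 7 = 16.
Along y: (3025 + 7·y) / 16 = 429 (existing moment 1·71 + 7·329 + 1·651 = 3025) ⇒ y = (6864 − 3025) / 7 ≈ 548.43.

y ≈ 548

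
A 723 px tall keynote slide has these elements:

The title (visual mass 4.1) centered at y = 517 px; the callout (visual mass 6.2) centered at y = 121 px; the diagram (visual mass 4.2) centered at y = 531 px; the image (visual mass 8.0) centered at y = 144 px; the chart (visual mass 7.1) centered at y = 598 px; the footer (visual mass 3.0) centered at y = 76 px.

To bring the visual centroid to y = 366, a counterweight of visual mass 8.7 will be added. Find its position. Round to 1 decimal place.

With the counterweight, Σw becomes 4.1 + 6.2 + 4.2 + 8.0 + 7.1 + 3.0 + 8.7 = 41.3.
y: need Σw·y = 41.3·366 = 15115.8. Existing = 4.1·517 + 6.2·121 + 4.2·531 + 8.0·144 + 7.1·598 + 3.0·76 = 10725.9. Remainder 4389.9 / 8.7 ≈ 504.59.

y ≈ 504.6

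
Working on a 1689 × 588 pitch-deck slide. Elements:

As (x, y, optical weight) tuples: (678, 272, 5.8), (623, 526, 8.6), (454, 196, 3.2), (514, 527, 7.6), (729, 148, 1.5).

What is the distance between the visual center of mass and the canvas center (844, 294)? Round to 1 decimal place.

Total weight = 5.8 + 8.6 + 3.2 + 7.6 + 1.5 = 26.7.
x-moment: 5.8·678 + 8.6·623 + 3.2·454 + 7.6·514 + 1.5·729 = 15742.9; centroid 15742.9/26.7 ≈ 589.62.
y-moment: 5.8·272 + 8.6·526 + 3.2·196 + 7.6·527 + 1.5·148 = 10955.6; centroid 10955.6/26.7 ≈ 410.32.
Relative to (844, 294): Δ = (-254.38, 116.32); |Δ| = √(-254.38² + 116.32²) ≈ 279.71.

≈ 279.7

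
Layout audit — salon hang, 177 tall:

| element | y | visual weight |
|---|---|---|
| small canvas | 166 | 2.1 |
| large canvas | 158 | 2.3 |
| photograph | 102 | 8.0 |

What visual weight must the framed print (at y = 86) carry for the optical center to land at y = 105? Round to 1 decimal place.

Known weights sum to 2.1 + 2.3 + 8.0 = 12.4; their moment is 2.1·166 + 2.3·158 + 8.0·102 = 1528.0.
For the centroid to hit 105: (1528.0 + w·86) / (12.4 + w) = 105.
Solving: w = (105·12.4 − 1528.0) / (86 − 105) = -226.0 / -19 ≈ 11.89.

w ≈ 11.9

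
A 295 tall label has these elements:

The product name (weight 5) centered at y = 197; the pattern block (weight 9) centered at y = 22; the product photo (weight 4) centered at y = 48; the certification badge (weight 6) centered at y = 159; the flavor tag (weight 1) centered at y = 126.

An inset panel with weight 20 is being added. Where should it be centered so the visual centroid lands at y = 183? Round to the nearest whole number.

y ≈ 289

With the inset panel, Σw becomes 5 + 9 + 4 + 6 + 1 + 20 = 45.
y: need Σw·y = 45·183 = 8235. Existing = 5·197 + 9·22 + 4·48 + 6·159 + 1·126 = 2455. Remainder 5780 / 20 ≈ 289.00.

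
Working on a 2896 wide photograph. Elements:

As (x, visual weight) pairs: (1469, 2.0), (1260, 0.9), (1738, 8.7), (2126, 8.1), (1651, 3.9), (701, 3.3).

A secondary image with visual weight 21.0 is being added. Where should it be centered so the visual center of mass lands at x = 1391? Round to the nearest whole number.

x ≈ 1022

After adding the secondary image, total weight = 2.0 + 0.9 + 8.7 + 8.1 + 3.9 + 3.3 + 21.0 = 47.9.
x: target moment 47.9×1391 = 66628.9; current 2.0·1469 + 0.9·1260 + 8.7·1738 + 8.1·2126 + 3.9·1651 + 3.3·701 = 45165.4; the secondary image supplies 21463.5, so x = 21463.5/21.0 ≈ 1022.07.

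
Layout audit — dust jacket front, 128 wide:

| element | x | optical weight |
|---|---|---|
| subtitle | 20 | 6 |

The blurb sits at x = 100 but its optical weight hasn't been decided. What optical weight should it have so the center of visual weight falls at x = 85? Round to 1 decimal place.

w ≈ 26.0

Known: weight 6 with moment 6·20 = 120.
Set Σw·x/Σw = 85: (120 + 100w) = 85·(6 + w).
Rearranging, w·(100 − 85) = 85·6 − 120 = 390, so w ≈ 390/15 = 26.00.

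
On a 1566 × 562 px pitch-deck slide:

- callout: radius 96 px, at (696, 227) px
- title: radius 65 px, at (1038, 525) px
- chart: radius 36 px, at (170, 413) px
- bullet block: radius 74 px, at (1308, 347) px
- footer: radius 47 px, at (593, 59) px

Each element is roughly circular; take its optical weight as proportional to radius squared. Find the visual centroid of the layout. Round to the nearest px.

(869, 307)

Weights ∝ r²: callout 96² = 9216, title 65² = 4225, chart 36² = 1296, bullet block 74² = 5476, footer 47² = 2209; Σw = 22422.
x-moment: 9216·696 + 4225·1038 + 1296·170 + 5476·1308 + 2209·593 = 19492751; centroid 19492751/22422 ≈ 869.36.
y-moment: 9216·227 + 4225·525 + 1296·413 + 5476·347 + 2209·59 = 6875908; centroid 6875908/22422 ≈ 306.66.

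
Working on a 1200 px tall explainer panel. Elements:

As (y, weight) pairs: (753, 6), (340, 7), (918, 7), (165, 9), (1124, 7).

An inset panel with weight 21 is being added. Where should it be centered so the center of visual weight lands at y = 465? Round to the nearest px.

With the inset panel, Σw becomes 6 + 7 + 7 + 9 + 7 + 21 = 57.
y: need Σw·y = 57·465 = 26505. Existing = 6·753 + 7·340 + 7·918 + 9·165 + 7·1124 = 22677. Remainder 3828 / 21 ≈ 182.29.

y ≈ 182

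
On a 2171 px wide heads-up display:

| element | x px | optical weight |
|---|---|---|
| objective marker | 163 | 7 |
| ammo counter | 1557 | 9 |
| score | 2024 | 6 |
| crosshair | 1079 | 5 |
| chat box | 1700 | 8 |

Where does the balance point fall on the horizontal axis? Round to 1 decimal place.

Weights sum to 7 + 9 + 6 + 5 + 8 = 35.
x-moment: 7·163 + 9·1557 + 6·2024 + 5·1079 + 8·1700 = 46293; centroid 46293/35 ≈ 1322.66.

x ≈ 1322.7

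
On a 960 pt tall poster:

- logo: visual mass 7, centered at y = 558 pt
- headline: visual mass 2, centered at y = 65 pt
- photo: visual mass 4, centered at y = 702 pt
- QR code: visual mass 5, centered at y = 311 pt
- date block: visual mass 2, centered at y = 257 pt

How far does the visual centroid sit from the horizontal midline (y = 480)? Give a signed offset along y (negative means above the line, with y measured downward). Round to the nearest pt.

Total weight = 7 + 2 + 4 + 5 + 2 = 20.
y-moment: 7·558 + 2·65 + 4·702 + 5·311 + 2·257 = 8913; centroid 8913/20 ≈ 445.65.
Against y = 480, that's 445.65 − 480 = -34.35.

≈ -34 pt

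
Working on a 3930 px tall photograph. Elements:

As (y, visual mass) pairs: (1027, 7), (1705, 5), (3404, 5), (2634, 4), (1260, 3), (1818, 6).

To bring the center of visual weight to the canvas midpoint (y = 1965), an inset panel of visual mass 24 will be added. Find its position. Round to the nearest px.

With the inset panel, Σw becomes 7 + 5 + 5 + 4 + 3 + 6 + 24 = 54.
y: need Σw·y = 54·1965 = 106110. Existing = 7·1027 + 5·1705 + 5·3404 + 4·2634 + 3·1260 + 6·1818 = 57958. Remainder 48152 / 24 ≈ 2006.33.

y ≈ 2006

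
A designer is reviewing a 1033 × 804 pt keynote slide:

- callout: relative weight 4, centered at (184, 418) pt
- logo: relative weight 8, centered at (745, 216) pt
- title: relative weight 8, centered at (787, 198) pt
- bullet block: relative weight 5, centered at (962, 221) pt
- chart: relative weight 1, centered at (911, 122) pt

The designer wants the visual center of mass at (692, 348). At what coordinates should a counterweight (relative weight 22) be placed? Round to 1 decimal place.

(659.2, 477.0)

With the counterweight, Σw becomes 4 + 8 + 8 + 5 + 1 + 22 = 48.
x: target moment 48×692 = 33216; current 4·184 + 8·745 + 8·787 + 5·962 + 1·911 = 18713; the counterweight supplies 14503, so x = 14503/22 ≈ 659.23.
y: target moment 48×348 = 16704; current 4·418 + 8·216 + 8·198 + 5·221 + 1·122 = 6211; the counterweight supplies 10493, so y = 10493/22 ≈ 476.95.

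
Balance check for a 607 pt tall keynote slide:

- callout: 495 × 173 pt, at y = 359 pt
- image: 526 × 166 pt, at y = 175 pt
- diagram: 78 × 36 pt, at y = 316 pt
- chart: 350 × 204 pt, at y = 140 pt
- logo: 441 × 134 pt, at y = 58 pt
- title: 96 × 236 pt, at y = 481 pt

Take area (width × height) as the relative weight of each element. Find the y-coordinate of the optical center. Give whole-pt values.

y ≈ 217

Areas → weights: callout 495·173 = 85635, image 526·166 = 87316, diagram 78·36 = 2808, chart 350·204 = 71400, logo 441·134 = 59094, title 96·236 = 22656; Σw = 328909.
y-moment: 85635·359 + 87316·175 + 2808·316 + 71400·140 + 59094·58 + 22656·481 = 71231581; centroid 71231581/328909 ≈ 216.57.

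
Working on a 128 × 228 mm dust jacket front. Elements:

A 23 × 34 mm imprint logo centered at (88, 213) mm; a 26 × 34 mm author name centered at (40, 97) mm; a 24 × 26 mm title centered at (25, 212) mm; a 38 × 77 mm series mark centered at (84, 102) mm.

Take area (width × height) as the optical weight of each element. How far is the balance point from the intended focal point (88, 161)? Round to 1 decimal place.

Taking area as weight: imprint logo 23·34 = 782, author name 26·34 = 884, title 24·26 = 624, series mark 38·77 = 2926. Sum 5216.
x-moment: 782·88 + 884·40 + 624·25 + 2926·84 = 365560; centroid 365560/5216 ≈ 70.08.
y-moment: 782·213 + 884·97 + 624·212 + 2926·102 = 683054; centroid 683054/5216 ≈ 130.95.
Offset from (88, 161): Δx ≈ -17.92, Δy ≈ -30.05; distance = √(Δx² + Δy²) ≈ 34.98.

≈ 35.0 mm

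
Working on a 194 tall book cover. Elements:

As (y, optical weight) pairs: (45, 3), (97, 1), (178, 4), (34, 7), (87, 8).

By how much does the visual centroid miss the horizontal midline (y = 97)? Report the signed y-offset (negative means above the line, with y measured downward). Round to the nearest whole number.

≈ -15

Σw = 3 + 1 + 4 + 7 + 8 = 23.
y: (3·45 + 1·97 + 4·178 + 7·34 + 8·87) / 23 = 1878 / 23 ≈ 81.65
Difference: 81.65 − 97 ≈ -15.35.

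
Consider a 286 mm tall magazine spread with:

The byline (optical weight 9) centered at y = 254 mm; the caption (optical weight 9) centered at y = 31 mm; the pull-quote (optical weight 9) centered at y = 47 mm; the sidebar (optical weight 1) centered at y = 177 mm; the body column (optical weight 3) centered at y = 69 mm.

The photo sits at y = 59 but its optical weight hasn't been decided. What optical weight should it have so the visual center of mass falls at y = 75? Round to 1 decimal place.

w ≈ 65.4

Fixed elements: Σw = 9 + 9 + 9 + 1 + 3 = 31, Σw·y = 9·254 + 9·31 + 9·47 + 1·177 + 3·69 = 3372.
Balance at y = 75 requires (3372 + w·59) / (31 + w) = 75.
Rearranging, w·(59 − 75) = 75·31 − 3372 = -1047, so w ≈ -1047/-16 = 65.44.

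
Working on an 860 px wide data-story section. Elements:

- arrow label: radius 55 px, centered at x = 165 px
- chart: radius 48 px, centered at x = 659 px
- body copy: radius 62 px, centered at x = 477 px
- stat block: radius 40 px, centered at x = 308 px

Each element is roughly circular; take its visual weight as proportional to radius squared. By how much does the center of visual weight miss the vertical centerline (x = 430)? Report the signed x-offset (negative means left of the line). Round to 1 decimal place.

r² weights: arrow label 55² = 3025, chart 48² = 2304, body copy 62² = 3844, stat block 40² = 1600. Total = 10773.
x-moment: 3025·165 + 2304·659 + 3844·477 + 1600·308 = 4343849; centroid 4343849/10773 ≈ 403.22.
Difference: 403.22 − 430 ≈ -26.78.

≈ -26.8 px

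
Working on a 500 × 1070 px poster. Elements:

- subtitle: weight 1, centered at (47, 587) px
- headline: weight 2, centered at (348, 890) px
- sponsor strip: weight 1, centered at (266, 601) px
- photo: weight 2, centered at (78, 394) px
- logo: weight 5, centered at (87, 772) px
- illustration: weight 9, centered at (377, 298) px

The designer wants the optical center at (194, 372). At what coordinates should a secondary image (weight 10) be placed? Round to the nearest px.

(83, 86)

With the secondary image, Σw becomes 1 + 2 + 1 + 2 + 5 + 9 + 10 = 30.
Along x: (4993 + 10·x) / 30 = 194 (existing moment 1·47 + 2·348 + 1·266 + 2·78 + 5·87 + 9·377 = 4993) ⇒ x = (5820 − 4993) / 10 ≈ 82.70.
Along y: (10298 + 10·y) / 30 = 372 (existing moment 1·587 + 2·890 + 1·601 + 2·394 + 5·772 + 9·298 = 10298) ⇒ y = (11160 − 10298) / 10 ≈ 86.20.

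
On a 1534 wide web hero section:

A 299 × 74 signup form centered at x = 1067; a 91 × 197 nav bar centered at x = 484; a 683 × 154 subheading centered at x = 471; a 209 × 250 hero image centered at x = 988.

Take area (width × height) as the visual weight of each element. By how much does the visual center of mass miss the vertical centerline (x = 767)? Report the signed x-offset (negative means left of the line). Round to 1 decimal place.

≈ -91.3

Taking area as weight: signup form 299·74 = 22126, nav bar 91·197 = 17927, subheading 683·154 = 105182, hero image 209·250 = 52250. Sum 197485.
x-moment: 22126·1067 + 17927·484 + 105182·471 + 52250·988 = 133448832; centroid 133448832/197485 ≈ 675.74.
Against x = 767, that's 675.74 − 767 = -91.26.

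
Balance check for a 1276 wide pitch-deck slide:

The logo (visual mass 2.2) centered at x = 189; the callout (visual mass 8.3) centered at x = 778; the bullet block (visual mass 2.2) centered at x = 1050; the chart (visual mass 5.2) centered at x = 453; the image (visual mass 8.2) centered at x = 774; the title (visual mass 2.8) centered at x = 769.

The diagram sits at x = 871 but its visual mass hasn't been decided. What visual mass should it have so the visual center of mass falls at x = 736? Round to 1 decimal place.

Known weights sum to 2.2 + 8.3 + 2.2 + 5.2 + 8.2 + 2.8 = 28.9; their moment is 2.2·189 + 8.3·778 + 2.2·1050 + 5.2·453 + 8.2·774 + 2.8·769 = 20038.8.
Set Σw·x/Σw = 736: (20038.8 + 871w) = 736·(28.9 + w).
Solving: w = (736·28.9 − 20038.8) / (871 − 736) = 1231.6 / 135 ≈ 9.12.

w ≈ 9.1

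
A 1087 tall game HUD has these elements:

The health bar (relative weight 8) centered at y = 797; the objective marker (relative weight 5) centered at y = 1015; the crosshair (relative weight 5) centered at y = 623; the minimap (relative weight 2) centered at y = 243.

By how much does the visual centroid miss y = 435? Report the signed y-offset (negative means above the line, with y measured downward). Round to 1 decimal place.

Weights sum to 8 + 5 + 5 + 2 = 20.
y-moment: 8·797 + 5·1015 + 5·623 + 2·243 = 15052; centroid 15052/20 ≈ 752.60.
Difference: 752.60 − 435 ≈ 317.60.

≈ 317.6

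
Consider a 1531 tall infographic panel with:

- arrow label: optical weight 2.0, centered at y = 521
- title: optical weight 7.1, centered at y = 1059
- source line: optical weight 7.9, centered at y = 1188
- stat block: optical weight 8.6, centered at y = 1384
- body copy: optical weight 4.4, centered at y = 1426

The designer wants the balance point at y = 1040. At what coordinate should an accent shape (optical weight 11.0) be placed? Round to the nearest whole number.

New total weight: (2.0 + 7.1 + 7.9 + 8.6 + 4.4) + 11.0 = 41.0.
y: target moment 41.0×1040 = 42640.0; current 2.0·521 + 7.1·1059 + 7.9·1188 + 8.6·1384 + 4.4·1426 = 36122.9; the accent shape supplies 6517.1, so y = 6517.1/11.0 ≈ 592.46.

y ≈ 592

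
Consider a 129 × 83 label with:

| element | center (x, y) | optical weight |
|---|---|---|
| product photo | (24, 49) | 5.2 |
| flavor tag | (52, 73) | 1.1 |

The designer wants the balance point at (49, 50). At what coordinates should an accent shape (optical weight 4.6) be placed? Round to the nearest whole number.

After adding the accent shape, total weight = 5.2 + 1.1 + 4.6 = 10.9.
x: target moment 10.9×49 = 534.1; current 5.2·24 + 1.1·52 = 182.0; the accent shape supplies 352.1, so x = 352.1/4.6 ≈ 76.54.
y: target moment 10.9×50 = 545.0; current 5.2·49 + 1.1·73 = 335.1; the accent shape supplies 209.9, so y = 209.9/4.6 ≈ 45.63.

(77, 46)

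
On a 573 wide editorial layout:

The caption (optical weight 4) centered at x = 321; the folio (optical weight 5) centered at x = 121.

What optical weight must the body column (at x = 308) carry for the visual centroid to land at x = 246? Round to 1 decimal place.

w ≈ 5.2

Fixed elements: Σw = 4 + 5 = 9, Σw·x = 4·321 + 5·121 = 1889.
Balance at x = 246 requires (1889 + w·308) / (9 + w) = 246.
So w = (246·9 − 1889)/(308 − 246) = 325/62 ≈ 5.24.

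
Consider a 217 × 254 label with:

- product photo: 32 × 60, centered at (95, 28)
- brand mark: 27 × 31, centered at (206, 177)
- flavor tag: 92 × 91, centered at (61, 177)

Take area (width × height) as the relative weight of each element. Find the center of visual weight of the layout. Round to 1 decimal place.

(77.8, 151.3)

Areas: product photo 32·60 = 1920, brand mark 27·31 = 837, flavor tag 92·91 = 8372. Total weight = 11129.
Σw·x = 1920·95 + 837·206 + 8372·61 = 865514, so x̄ = 865514/11129 ≈ 77.77.
Σw·y = 1920·28 + 837·177 + 8372·177 = 1683753, so ȳ = 1683753/11129 ≈ 151.29.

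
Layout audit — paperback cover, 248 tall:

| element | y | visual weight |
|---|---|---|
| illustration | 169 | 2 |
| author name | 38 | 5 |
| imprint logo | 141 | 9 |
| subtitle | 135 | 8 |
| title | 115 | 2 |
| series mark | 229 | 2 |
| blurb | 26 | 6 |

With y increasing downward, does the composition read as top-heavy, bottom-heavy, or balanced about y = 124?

top-heavy

Weights sum to 2 + 5 + 9 + 8 + 2 + 2 + 6 = 34.
y: moment 3721 / weight 34 ≈ 109.44
Since 109.4 is above (smaller y than) 124, the composition reads top-heavy.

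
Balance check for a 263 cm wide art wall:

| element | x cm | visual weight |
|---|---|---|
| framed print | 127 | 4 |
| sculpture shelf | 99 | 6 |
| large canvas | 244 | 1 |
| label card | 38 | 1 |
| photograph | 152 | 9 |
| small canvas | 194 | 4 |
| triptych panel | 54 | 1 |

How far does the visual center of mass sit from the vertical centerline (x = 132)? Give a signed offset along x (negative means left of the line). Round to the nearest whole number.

≈ 6 cm

Weights sum to 4 + 6 + 1 + 1 + 9 + 4 + 1 = 26.
Σw·x = 3582; x̄ = 3582/26 ≈ 137.77.
Against x = 132, that's 137.77 − 132 = 5.77.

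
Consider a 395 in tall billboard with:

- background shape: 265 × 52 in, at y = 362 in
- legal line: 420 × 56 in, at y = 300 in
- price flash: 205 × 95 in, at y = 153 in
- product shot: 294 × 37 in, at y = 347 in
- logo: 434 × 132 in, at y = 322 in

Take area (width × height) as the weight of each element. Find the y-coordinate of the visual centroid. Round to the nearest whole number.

Areas: background shape 265·52 = 13780, legal line 420·56 = 23520, price flash 205·95 = 19475, product shot 294·37 = 10878, logo 434·132 = 57288. Total weight = 124941.
Σw·y = 13780·362 + 23520·300 + 19475·153 + 10878·347 + 57288·322 = 37245437, so ȳ = 37245437/124941 ≈ 298.10.

y ≈ 298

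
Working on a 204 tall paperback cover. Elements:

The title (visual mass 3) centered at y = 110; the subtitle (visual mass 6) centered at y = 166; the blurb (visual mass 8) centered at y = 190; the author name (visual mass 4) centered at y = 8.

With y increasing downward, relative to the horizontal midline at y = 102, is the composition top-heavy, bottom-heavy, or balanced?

Weights sum to 3 + 6 + 8 + 4 = 21.
y: (3·110 + 6·166 + 8·190 + 4·8) / 21 = 2878 / 21 ≈ 137.05
Since 137.0 is below (larger y than) 102, the composition reads bottom-heavy.

bottom-heavy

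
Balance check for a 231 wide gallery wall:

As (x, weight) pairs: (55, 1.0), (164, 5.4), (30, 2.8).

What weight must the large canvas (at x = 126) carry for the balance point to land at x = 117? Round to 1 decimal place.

w ≈ 5.8

Existing Σw = 9.2 (1.0 + 5.4 + 2.8); existing moment 1.0·55 + 5.4·164 + 2.8·30 = 1024.6.
For the centroid to hit 117: (1024.6 + w·126) / (9.2 + w) = 117.
Rearranging, w·(126 − 117) = 117·9.2 − 1024.6 = 51.8, so w ≈ 51.8/9 = 5.76.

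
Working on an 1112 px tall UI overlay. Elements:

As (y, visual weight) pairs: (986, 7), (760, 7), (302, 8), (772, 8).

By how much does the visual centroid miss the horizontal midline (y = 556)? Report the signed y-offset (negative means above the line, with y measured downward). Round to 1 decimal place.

Weights sum to 7 + 7 + 8 + 8 = 30.
y: (7·986 + 7·760 + 8·302 + 8·772) / 30 = 20814 / 30 ≈ 693.80
Offset from y = 556: 693.80 − 556 ≈ 137.80.

≈ 137.8 px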